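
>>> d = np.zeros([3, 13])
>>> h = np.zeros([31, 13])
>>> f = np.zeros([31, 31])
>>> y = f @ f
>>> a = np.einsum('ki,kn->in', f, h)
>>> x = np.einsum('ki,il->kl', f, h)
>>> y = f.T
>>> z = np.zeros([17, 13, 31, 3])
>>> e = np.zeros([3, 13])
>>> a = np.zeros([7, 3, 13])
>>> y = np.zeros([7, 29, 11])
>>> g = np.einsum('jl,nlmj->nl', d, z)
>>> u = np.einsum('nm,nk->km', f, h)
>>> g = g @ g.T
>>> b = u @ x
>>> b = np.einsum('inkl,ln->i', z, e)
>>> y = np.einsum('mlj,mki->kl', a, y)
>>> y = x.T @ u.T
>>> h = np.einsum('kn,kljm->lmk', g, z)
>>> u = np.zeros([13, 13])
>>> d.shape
(3, 13)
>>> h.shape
(13, 3, 17)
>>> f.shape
(31, 31)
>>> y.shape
(13, 13)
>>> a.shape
(7, 3, 13)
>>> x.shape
(31, 13)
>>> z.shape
(17, 13, 31, 3)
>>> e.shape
(3, 13)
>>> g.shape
(17, 17)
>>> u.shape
(13, 13)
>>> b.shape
(17,)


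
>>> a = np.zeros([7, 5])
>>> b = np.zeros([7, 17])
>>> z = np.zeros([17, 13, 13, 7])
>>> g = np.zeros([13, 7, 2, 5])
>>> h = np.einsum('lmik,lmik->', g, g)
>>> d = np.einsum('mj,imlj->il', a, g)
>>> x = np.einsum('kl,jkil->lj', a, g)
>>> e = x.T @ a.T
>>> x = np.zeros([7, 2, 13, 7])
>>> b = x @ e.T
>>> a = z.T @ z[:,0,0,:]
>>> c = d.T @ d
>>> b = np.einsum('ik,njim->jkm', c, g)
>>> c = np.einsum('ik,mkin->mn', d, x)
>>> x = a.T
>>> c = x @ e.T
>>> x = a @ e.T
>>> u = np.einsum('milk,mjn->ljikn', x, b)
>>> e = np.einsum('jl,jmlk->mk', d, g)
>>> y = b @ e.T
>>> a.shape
(7, 13, 13, 7)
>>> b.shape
(7, 2, 5)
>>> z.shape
(17, 13, 13, 7)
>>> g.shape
(13, 7, 2, 5)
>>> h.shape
()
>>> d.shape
(13, 2)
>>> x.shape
(7, 13, 13, 13)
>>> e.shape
(7, 5)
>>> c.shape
(7, 13, 13, 13)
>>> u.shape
(13, 2, 13, 13, 5)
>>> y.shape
(7, 2, 7)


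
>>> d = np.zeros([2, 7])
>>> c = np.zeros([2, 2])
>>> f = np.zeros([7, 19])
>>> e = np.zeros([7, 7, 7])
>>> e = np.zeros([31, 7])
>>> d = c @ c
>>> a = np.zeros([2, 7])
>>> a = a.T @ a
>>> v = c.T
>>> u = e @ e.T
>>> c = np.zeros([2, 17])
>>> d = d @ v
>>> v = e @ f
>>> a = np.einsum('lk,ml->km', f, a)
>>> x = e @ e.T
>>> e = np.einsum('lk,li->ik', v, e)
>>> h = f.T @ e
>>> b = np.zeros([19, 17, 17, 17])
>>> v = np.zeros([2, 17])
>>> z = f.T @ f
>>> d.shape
(2, 2)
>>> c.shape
(2, 17)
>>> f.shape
(7, 19)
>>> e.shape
(7, 19)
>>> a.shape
(19, 7)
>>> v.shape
(2, 17)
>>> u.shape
(31, 31)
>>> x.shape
(31, 31)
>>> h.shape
(19, 19)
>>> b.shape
(19, 17, 17, 17)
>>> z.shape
(19, 19)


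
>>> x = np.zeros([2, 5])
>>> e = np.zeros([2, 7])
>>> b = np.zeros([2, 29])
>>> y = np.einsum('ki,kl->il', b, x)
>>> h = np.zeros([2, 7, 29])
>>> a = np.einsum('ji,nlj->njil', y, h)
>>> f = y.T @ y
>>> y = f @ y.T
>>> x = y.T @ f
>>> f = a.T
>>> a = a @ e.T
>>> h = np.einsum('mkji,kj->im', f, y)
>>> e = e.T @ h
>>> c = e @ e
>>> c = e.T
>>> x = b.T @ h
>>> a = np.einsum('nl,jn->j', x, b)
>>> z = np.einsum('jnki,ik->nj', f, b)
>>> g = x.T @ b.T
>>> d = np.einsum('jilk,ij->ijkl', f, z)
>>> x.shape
(29, 7)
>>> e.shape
(7, 7)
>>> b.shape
(2, 29)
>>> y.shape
(5, 29)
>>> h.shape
(2, 7)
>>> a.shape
(2,)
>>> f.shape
(7, 5, 29, 2)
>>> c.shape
(7, 7)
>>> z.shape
(5, 7)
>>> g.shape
(7, 2)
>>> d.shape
(5, 7, 2, 29)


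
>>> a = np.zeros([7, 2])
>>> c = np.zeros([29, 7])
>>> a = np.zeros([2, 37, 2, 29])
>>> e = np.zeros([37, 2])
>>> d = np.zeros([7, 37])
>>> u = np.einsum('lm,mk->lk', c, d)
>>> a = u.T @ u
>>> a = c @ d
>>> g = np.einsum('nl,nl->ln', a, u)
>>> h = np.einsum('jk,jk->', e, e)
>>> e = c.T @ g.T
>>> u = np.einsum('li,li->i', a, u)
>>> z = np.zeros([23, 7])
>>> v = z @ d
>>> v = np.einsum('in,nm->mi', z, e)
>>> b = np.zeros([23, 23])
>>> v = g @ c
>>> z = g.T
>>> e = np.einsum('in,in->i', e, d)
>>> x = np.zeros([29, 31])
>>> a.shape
(29, 37)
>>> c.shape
(29, 7)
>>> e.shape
(7,)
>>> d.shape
(7, 37)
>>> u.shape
(37,)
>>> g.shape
(37, 29)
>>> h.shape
()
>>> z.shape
(29, 37)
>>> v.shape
(37, 7)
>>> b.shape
(23, 23)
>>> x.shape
(29, 31)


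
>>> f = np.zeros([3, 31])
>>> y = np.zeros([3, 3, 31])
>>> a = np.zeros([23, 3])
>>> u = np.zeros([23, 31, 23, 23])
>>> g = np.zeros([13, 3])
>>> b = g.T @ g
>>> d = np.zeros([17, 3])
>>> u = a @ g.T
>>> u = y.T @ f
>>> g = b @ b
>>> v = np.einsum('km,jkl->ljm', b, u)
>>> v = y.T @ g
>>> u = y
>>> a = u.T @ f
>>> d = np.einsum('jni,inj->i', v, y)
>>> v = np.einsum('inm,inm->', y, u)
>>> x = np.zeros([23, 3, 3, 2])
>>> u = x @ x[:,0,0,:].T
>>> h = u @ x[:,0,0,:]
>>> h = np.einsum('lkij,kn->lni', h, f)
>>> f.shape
(3, 31)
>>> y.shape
(3, 3, 31)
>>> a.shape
(31, 3, 31)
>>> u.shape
(23, 3, 3, 23)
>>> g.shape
(3, 3)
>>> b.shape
(3, 3)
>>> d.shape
(3,)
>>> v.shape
()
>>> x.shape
(23, 3, 3, 2)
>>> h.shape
(23, 31, 3)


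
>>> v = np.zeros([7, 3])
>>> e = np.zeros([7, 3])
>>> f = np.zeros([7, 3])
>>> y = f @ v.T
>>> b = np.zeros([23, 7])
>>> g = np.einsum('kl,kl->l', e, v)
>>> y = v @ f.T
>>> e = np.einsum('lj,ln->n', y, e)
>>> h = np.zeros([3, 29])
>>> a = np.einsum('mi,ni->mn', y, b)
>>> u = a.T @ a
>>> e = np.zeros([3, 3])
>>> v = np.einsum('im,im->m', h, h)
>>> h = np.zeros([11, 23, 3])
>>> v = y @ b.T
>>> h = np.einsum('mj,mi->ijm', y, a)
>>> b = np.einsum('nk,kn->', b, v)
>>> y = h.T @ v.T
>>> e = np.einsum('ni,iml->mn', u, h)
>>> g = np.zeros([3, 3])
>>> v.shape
(7, 23)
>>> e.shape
(7, 23)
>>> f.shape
(7, 3)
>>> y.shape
(7, 7, 7)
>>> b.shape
()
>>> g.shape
(3, 3)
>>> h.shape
(23, 7, 7)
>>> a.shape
(7, 23)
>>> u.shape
(23, 23)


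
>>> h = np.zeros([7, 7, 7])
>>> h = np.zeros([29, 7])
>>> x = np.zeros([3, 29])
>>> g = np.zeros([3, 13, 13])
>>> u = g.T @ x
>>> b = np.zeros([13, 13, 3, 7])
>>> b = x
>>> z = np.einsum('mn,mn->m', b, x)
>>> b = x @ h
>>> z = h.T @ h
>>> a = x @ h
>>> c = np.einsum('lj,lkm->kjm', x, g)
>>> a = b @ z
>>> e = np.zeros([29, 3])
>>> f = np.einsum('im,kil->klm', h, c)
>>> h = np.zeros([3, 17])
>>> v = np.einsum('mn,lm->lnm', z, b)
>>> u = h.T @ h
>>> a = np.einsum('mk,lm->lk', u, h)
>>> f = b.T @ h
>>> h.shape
(3, 17)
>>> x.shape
(3, 29)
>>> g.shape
(3, 13, 13)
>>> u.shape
(17, 17)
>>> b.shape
(3, 7)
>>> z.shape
(7, 7)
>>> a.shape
(3, 17)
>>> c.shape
(13, 29, 13)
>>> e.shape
(29, 3)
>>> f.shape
(7, 17)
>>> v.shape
(3, 7, 7)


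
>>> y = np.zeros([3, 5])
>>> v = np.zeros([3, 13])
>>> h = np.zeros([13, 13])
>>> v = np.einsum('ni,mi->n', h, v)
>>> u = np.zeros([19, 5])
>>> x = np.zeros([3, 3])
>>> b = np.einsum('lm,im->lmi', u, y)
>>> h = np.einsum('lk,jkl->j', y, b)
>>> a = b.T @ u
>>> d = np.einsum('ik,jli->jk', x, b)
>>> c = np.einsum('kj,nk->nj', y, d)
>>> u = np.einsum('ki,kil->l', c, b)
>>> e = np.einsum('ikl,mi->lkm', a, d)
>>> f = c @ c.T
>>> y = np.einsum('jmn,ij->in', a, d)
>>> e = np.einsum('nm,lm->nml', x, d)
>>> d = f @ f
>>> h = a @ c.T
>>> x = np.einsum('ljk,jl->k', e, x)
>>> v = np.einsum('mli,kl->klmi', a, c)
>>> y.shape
(19, 5)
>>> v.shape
(19, 5, 3, 5)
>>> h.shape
(3, 5, 19)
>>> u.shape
(3,)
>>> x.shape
(19,)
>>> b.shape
(19, 5, 3)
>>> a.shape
(3, 5, 5)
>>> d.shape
(19, 19)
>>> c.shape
(19, 5)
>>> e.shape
(3, 3, 19)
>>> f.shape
(19, 19)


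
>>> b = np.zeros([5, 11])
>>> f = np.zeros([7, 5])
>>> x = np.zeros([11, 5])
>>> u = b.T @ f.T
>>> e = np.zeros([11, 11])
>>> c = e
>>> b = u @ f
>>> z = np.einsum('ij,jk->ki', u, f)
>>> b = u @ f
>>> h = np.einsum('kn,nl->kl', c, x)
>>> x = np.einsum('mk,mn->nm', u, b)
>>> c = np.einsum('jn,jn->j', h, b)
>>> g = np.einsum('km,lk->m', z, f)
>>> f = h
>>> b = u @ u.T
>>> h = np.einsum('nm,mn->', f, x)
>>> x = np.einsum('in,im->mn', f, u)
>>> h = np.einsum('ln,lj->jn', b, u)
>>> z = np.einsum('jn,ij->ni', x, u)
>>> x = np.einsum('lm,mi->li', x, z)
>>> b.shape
(11, 11)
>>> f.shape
(11, 5)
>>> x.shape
(7, 11)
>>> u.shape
(11, 7)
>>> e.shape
(11, 11)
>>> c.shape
(11,)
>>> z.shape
(5, 11)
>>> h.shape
(7, 11)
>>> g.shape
(11,)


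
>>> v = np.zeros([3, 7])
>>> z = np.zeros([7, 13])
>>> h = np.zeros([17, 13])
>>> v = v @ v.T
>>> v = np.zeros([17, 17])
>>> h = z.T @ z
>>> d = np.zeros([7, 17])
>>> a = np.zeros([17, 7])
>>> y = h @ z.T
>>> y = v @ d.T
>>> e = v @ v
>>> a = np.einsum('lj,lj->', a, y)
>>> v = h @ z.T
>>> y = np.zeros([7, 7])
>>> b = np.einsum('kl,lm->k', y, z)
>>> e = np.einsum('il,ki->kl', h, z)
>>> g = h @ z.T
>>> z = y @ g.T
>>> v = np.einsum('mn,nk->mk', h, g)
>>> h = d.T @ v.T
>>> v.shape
(13, 7)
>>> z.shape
(7, 13)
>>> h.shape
(17, 13)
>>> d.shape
(7, 17)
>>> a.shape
()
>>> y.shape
(7, 7)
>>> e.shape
(7, 13)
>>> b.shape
(7,)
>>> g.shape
(13, 7)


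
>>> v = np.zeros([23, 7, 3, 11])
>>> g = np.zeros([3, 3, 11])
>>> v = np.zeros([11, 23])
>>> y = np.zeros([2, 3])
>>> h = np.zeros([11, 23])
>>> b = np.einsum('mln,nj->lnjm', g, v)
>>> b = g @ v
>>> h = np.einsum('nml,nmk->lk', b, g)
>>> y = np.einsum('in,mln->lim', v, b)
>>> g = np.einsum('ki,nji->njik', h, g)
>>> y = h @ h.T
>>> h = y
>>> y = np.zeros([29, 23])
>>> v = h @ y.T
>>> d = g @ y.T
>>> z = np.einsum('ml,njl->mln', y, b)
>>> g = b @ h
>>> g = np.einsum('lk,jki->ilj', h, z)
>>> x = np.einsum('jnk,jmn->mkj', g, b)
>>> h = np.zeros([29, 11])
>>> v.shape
(23, 29)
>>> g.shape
(3, 23, 29)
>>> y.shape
(29, 23)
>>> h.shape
(29, 11)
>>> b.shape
(3, 3, 23)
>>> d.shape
(3, 3, 11, 29)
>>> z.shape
(29, 23, 3)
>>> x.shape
(3, 29, 3)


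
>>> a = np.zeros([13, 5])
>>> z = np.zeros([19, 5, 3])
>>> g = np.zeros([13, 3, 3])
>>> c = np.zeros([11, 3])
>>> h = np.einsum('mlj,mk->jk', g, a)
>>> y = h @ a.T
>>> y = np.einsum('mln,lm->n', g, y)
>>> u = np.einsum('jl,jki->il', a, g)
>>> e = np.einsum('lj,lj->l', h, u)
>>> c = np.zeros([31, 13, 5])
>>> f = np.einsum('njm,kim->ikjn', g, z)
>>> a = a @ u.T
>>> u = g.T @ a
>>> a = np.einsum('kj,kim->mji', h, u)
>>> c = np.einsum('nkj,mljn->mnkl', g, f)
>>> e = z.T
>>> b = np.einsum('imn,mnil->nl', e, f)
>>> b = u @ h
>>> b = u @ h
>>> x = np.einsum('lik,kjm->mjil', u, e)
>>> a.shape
(3, 5, 3)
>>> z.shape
(19, 5, 3)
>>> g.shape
(13, 3, 3)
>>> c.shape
(5, 13, 3, 19)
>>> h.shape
(3, 5)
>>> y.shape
(3,)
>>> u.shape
(3, 3, 3)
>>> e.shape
(3, 5, 19)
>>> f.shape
(5, 19, 3, 13)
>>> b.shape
(3, 3, 5)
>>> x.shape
(19, 5, 3, 3)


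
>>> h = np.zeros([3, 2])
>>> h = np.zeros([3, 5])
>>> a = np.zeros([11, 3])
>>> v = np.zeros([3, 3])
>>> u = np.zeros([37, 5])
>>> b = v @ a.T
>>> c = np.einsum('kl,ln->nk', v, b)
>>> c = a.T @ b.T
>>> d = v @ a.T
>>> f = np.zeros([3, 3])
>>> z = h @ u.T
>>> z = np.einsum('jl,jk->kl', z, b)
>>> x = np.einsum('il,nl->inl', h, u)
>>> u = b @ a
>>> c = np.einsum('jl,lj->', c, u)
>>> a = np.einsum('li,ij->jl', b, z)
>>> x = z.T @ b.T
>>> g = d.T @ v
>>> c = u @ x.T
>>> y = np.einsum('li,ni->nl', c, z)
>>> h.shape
(3, 5)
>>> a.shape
(37, 3)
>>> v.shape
(3, 3)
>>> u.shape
(3, 3)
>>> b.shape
(3, 11)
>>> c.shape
(3, 37)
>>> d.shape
(3, 11)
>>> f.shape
(3, 3)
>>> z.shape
(11, 37)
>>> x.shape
(37, 3)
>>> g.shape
(11, 3)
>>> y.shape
(11, 3)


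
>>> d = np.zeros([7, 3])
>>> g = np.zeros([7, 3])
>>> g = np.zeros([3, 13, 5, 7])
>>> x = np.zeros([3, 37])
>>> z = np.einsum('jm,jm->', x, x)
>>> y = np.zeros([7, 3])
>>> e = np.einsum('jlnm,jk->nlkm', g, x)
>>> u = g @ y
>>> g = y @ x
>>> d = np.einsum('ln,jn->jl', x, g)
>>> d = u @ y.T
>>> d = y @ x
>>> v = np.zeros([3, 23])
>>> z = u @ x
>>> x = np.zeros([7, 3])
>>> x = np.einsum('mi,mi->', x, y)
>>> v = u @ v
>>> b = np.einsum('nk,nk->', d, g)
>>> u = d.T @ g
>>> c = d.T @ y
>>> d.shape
(7, 37)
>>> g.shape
(7, 37)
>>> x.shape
()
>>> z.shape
(3, 13, 5, 37)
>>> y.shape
(7, 3)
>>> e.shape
(5, 13, 37, 7)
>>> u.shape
(37, 37)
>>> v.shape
(3, 13, 5, 23)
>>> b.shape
()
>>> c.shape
(37, 3)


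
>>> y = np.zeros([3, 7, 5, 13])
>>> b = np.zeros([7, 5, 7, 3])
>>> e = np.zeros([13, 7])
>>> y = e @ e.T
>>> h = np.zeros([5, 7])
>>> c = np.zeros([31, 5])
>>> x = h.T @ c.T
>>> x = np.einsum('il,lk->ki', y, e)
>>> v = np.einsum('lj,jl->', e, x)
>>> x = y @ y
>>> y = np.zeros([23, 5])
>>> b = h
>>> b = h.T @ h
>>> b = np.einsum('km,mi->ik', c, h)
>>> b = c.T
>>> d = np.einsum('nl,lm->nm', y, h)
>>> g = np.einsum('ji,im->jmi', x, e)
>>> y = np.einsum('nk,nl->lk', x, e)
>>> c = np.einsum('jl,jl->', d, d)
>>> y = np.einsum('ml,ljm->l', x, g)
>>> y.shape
(13,)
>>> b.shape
(5, 31)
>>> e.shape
(13, 7)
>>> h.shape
(5, 7)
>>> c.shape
()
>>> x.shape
(13, 13)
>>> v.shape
()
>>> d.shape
(23, 7)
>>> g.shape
(13, 7, 13)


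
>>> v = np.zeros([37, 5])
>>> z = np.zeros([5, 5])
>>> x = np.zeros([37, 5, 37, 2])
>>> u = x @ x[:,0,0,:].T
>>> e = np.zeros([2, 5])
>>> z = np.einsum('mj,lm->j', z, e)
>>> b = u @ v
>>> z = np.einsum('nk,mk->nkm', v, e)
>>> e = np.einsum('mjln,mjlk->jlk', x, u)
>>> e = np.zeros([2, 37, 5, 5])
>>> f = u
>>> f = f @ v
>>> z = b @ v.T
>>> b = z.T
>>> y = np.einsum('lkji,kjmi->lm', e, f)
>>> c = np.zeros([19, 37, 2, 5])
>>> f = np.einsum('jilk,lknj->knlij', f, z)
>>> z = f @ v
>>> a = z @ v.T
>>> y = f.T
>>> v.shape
(37, 5)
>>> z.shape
(5, 37, 37, 5, 5)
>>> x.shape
(37, 5, 37, 2)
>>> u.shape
(37, 5, 37, 37)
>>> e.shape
(2, 37, 5, 5)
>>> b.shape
(37, 37, 5, 37)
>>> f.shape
(5, 37, 37, 5, 37)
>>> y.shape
(37, 5, 37, 37, 5)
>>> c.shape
(19, 37, 2, 5)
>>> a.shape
(5, 37, 37, 5, 37)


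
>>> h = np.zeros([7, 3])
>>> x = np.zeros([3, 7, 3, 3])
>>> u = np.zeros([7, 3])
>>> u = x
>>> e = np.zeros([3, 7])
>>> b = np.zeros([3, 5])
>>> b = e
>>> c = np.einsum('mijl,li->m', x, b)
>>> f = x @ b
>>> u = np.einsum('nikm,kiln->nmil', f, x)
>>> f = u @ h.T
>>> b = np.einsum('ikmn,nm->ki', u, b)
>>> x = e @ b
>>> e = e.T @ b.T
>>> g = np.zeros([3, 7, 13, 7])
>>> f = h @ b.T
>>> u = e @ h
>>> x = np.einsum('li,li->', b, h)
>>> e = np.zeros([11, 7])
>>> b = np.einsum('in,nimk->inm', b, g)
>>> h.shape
(7, 3)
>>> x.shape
()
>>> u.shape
(7, 3)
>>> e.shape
(11, 7)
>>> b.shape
(7, 3, 13)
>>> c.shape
(3,)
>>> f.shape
(7, 7)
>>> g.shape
(3, 7, 13, 7)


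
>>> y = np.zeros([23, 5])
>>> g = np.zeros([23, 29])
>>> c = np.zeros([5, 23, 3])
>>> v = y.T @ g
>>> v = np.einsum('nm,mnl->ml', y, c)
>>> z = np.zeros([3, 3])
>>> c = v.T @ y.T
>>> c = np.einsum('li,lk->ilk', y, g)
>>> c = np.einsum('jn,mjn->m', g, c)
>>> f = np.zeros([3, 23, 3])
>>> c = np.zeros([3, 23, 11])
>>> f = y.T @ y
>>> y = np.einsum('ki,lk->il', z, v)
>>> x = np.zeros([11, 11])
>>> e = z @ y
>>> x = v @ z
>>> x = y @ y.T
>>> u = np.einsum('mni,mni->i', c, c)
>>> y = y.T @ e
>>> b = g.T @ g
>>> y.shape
(5, 5)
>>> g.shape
(23, 29)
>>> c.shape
(3, 23, 11)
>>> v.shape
(5, 3)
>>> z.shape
(3, 3)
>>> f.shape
(5, 5)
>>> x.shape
(3, 3)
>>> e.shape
(3, 5)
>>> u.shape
(11,)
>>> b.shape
(29, 29)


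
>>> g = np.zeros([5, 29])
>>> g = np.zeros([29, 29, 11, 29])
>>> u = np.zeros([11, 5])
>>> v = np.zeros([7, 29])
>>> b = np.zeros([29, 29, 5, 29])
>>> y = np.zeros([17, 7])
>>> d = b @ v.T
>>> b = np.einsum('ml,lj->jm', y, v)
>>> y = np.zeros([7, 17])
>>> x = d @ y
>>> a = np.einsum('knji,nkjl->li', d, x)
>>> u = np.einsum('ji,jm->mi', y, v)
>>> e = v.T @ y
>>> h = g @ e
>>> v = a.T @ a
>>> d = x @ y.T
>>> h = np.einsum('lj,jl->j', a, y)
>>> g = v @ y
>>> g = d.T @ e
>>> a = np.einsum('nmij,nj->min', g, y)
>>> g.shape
(7, 5, 29, 17)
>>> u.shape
(29, 17)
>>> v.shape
(7, 7)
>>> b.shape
(29, 17)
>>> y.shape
(7, 17)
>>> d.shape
(29, 29, 5, 7)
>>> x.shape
(29, 29, 5, 17)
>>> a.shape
(5, 29, 7)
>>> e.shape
(29, 17)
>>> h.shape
(7,)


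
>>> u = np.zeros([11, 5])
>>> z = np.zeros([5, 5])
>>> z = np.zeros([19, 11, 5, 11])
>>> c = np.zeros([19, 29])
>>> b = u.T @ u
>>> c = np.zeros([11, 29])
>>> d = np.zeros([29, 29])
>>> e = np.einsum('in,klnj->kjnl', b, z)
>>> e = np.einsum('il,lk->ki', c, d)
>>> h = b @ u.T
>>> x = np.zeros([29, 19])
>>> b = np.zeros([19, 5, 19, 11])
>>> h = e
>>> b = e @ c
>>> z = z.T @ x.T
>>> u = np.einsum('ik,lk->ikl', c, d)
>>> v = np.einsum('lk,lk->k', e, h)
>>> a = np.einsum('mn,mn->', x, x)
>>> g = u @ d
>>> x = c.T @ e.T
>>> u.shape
(11, 29, 29)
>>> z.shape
(11, 5, 11, 29)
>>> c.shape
(11, 29)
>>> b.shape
(29, 29)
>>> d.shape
(29, 29)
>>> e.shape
(29, 11)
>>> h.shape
(29, 11)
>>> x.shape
(29, 29)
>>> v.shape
(11,)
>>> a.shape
()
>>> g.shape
(11, 29, 29)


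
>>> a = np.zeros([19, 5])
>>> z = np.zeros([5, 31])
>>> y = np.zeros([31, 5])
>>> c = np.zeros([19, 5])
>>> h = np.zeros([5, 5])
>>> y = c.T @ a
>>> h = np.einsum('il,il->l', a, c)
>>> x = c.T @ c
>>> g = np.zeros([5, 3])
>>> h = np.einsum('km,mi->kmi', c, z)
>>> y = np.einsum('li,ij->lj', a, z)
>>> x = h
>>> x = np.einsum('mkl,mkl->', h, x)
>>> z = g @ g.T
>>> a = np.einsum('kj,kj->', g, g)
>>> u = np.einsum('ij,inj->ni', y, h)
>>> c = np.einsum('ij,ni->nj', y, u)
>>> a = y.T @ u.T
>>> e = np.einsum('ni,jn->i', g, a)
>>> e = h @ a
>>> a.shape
(31, 5)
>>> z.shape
(5, 5)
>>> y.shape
(19, 31)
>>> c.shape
(5, 31)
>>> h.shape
(19, 5, 31)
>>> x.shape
()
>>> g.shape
(5, 3)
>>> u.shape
(5, 19)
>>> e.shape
(19, 5, 5)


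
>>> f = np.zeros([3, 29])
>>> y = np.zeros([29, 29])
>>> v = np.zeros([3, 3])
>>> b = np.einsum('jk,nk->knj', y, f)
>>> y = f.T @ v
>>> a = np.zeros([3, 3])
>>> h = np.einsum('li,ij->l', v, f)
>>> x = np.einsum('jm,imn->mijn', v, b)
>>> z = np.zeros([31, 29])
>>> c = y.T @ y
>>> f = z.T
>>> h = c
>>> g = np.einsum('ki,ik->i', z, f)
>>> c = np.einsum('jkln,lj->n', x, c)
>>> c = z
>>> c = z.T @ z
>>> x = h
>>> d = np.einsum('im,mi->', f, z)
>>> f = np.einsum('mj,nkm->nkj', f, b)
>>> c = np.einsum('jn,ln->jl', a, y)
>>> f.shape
(29, 3, 31)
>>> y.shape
(29, 3)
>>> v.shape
(3, 3)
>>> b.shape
(29, 3, 29)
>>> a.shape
(3, 3)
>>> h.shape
(3, 3)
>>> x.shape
(3, 3)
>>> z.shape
(31, 29)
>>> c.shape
(3, 29)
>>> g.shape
(29,)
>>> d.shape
()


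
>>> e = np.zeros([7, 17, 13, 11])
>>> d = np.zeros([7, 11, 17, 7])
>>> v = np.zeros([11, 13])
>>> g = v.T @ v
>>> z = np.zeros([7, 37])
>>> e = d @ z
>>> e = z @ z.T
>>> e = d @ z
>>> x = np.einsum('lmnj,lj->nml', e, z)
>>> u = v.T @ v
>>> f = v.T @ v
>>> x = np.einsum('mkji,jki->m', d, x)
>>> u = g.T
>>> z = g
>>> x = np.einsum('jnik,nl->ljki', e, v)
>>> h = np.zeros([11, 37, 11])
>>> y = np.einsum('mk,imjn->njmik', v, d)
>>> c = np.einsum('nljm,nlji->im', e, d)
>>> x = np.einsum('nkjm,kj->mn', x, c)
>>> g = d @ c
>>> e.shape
(7, 11, 17, 37)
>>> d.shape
(7, 11, 17, 7)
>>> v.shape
(11, 13)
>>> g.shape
(7, 11, 17, 37)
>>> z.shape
(13, 13)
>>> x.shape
(17, 13)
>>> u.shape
(13, 13)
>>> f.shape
(13, 13)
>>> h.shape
(11, 37, 11)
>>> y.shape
(7, 17, 11, 7, 13)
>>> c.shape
(7, 37)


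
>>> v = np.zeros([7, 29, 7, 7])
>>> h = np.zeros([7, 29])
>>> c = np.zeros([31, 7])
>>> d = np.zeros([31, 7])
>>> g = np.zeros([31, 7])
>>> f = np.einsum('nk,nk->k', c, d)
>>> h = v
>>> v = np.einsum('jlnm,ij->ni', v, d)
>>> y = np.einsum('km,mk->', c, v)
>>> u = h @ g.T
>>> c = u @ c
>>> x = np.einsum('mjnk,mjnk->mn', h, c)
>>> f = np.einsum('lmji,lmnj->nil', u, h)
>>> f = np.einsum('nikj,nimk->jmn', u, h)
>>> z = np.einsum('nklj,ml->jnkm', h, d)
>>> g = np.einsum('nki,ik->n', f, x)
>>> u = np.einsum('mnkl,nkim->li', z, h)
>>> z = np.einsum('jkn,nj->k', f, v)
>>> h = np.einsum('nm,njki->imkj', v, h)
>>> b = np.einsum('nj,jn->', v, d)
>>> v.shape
(7, 31)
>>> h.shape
(7, 31, 7, 29)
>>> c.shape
(7, 29, 7, 7)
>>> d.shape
(31, 7)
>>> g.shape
(31,)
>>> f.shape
(31, 7, 7)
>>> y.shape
()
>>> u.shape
(31, 7)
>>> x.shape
(7, 7)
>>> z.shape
(7,)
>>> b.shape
()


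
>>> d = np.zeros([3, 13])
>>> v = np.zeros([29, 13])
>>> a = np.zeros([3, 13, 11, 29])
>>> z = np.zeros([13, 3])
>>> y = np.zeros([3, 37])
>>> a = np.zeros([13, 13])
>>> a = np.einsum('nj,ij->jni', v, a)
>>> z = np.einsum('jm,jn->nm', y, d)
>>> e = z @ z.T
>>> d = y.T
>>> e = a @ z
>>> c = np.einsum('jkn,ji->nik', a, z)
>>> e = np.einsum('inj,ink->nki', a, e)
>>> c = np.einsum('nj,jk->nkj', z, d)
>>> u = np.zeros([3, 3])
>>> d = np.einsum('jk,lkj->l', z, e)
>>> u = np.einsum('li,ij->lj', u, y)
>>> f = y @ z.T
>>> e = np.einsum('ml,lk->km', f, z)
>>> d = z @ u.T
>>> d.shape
(13, 3)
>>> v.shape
(29, 13)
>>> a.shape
(13, 29, 13)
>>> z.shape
(13, 37)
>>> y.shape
(3, 37)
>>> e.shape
(37, 3)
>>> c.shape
(13, 3, 37)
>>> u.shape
(3, 37)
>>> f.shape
(3, 13)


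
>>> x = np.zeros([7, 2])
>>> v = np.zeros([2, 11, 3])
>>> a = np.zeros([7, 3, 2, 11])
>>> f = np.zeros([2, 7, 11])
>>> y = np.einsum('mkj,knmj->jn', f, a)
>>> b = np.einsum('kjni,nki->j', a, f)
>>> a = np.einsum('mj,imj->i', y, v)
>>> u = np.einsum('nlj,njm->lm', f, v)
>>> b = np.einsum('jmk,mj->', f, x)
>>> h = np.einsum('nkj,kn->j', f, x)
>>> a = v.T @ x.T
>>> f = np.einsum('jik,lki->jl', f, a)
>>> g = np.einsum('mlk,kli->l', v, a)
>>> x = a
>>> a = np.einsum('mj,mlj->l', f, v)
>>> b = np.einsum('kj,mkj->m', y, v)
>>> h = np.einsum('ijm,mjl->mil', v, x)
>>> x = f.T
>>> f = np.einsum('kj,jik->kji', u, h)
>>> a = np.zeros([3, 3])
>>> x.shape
(3, 2)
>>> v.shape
(2, 11, 3)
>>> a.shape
(3, 3)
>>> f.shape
(7, 3, 2)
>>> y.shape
(11, 3)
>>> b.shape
(2,)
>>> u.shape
(7, 3)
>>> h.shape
(3, 2, 7)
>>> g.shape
(11,)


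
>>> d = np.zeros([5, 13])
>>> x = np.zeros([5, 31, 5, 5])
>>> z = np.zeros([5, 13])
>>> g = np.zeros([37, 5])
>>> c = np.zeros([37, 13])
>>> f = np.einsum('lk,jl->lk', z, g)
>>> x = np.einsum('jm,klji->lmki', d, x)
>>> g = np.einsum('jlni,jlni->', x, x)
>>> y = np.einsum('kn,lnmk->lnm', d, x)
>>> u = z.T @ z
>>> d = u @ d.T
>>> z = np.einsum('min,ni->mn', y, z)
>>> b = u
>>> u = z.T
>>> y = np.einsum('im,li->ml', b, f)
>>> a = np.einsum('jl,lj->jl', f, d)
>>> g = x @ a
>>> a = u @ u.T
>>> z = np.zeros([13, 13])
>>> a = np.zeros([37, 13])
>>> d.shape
(13, 5)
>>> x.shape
(31, 13, 5, 5)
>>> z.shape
(13, 13)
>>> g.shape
(31, 13, 5, 13)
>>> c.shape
(37, 13)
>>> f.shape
(5, 13)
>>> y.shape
(13, 5)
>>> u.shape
(5, 31)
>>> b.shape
(13, 13)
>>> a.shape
(37, 13)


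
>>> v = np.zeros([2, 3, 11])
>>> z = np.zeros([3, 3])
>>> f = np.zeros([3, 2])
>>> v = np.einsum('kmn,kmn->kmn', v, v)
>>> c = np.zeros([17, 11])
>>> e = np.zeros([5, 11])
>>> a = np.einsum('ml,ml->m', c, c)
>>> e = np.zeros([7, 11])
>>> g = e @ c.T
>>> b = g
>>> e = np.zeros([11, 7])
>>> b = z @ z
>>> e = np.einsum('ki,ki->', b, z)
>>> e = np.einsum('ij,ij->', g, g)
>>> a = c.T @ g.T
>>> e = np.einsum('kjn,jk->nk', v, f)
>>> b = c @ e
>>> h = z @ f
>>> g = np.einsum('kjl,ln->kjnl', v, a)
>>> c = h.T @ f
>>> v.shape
(2, 3, 11)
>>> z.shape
(3, 3)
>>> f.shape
(3, 2)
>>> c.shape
(2, 2)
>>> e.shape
(11, 2)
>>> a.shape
(11, 7)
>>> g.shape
(2, 3, 7, 11)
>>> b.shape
(17, 2)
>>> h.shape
(3, 2)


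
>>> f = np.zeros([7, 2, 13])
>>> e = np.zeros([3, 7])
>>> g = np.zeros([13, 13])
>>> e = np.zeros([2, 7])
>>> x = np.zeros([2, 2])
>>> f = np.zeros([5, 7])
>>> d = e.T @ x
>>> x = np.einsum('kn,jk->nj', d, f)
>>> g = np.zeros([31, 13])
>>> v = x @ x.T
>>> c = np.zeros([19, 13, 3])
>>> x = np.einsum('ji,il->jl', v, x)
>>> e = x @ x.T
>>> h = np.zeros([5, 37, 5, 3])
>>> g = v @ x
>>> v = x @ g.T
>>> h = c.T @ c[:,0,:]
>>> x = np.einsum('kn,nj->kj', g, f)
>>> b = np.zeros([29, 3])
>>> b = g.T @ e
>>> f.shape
(5, 7)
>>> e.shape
(2, 2)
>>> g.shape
(2, 5)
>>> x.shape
(2, 7)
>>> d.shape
(7, 2)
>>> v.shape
(2, 2)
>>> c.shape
(19, 13, 3)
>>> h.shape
(3, 13, 3)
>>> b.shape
(5, 2)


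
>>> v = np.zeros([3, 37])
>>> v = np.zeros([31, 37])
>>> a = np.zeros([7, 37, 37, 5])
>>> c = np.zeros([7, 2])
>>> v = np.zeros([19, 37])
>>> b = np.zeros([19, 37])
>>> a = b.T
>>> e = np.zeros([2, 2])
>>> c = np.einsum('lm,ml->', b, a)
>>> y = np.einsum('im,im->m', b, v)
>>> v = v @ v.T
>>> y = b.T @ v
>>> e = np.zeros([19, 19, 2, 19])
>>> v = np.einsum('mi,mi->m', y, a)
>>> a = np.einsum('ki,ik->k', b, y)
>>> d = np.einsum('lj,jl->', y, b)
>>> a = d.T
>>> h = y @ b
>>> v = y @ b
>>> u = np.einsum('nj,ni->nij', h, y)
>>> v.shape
(37, 37)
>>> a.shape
()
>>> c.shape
()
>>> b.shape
(19, 37)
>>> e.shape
(19, 19, 2, 19)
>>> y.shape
(37, 19)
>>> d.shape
()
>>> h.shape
(37, 37)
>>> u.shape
(37, 19, 37)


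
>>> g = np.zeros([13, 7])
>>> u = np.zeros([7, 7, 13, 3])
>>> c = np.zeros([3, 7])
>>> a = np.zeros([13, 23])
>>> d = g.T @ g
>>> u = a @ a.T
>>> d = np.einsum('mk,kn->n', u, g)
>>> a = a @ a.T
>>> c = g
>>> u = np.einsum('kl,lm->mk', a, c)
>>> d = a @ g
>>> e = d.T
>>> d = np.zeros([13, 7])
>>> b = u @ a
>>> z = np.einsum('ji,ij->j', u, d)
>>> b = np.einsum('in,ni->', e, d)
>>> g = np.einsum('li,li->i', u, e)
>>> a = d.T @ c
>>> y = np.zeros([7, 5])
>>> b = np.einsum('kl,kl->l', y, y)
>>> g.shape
(13,)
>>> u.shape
(7, 13)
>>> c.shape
(13, 7)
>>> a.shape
(7, 7)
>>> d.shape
(13, 7)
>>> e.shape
(7, 13)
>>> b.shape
(5,)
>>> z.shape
(7,)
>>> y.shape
(7, 5)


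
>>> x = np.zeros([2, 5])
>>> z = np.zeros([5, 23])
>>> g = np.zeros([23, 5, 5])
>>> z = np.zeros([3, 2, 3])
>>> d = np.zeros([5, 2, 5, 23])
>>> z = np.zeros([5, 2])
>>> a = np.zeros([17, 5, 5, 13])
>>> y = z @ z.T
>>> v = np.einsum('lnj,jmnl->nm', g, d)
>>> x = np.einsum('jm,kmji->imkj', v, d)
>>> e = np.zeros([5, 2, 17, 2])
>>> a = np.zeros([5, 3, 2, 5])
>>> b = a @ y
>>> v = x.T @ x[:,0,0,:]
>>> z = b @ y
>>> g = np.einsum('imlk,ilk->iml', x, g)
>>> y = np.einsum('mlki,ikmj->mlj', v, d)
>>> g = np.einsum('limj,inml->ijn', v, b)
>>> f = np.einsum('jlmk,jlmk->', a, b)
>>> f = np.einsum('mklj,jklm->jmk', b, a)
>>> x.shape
(23, 2, 5, 5)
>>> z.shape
(5, 3, 2, 5)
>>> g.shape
(5, 5, 3)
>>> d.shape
(5, 2, 5, 23)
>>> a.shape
(5, 3, 2, 5)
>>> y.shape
(5, 5, 23)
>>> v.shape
(5, 5, 2, 5)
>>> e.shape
(5, 2, 17, 2)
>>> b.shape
(5, 3, 2, 5)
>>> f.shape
(5, 5, 3)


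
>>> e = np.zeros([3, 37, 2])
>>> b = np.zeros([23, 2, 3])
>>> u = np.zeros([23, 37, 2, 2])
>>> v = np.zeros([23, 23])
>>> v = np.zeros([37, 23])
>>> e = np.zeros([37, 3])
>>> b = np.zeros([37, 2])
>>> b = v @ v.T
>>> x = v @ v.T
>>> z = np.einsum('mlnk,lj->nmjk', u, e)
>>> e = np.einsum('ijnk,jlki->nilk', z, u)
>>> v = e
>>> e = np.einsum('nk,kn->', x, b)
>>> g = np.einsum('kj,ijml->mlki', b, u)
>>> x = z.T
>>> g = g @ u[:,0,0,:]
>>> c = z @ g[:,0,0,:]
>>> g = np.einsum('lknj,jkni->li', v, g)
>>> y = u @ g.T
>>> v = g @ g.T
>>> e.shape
()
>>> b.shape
(37, 37)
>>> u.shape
(23, 37, 2, 2)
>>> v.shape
(3, 3)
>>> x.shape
(2, 3, 23, 2)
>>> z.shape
(2, 23, 3, 2)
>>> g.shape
(3, 2)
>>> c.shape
(2, 23, 3, 2)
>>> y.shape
(23, 37, 2, 3)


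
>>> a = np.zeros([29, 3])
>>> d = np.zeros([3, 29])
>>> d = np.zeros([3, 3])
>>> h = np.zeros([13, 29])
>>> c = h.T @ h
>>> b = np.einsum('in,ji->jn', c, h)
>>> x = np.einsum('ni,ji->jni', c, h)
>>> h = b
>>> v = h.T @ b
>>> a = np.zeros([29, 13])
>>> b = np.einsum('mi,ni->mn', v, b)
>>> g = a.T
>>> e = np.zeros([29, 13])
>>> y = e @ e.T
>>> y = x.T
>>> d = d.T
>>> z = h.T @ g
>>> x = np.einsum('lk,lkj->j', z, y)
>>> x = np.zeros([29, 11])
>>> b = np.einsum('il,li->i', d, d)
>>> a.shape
(29, 13)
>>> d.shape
(3, 3)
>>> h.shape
(13, 29)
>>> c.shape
(29, 29)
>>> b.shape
(3,)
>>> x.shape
(29, 11)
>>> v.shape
(29, 29)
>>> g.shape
(13, 29)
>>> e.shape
(29, 13)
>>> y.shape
(29, 29, 13)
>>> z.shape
(29, 29)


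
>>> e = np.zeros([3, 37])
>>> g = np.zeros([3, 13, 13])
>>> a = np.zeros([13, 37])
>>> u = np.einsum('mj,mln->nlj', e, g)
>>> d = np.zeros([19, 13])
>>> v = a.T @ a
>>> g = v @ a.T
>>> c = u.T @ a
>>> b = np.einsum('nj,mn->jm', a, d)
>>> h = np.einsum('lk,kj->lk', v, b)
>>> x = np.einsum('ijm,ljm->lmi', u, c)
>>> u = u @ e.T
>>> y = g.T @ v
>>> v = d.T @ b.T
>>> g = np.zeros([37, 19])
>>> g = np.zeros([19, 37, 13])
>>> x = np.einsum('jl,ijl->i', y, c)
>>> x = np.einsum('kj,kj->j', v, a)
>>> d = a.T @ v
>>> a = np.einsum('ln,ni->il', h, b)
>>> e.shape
(3, 37)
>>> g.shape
(19, 37, 13)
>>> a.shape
(19, 37)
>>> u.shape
(13, 13, 3)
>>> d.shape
(37, 37)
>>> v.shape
(13, 37)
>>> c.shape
(37, 13, 37)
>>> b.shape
(37, 19)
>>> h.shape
(37, 37)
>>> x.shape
(37,)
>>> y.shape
(13, 37)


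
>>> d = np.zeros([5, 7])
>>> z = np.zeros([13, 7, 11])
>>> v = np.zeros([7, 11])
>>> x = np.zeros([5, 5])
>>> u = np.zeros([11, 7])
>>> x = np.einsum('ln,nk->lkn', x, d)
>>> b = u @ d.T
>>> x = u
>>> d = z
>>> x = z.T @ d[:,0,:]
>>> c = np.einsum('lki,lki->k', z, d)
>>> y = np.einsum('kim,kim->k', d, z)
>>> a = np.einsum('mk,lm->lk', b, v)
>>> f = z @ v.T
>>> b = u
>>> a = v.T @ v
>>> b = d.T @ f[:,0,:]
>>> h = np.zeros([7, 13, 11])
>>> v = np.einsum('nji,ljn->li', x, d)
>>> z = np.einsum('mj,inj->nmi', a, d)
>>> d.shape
(13, 7, 11)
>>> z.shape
(7, 11, 13)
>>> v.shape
(13, 11)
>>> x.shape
(11, 7, 11)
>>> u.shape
(11, 7)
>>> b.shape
(11, 7, 7)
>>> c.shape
(7,)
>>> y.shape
(13,)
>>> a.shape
(11, 11)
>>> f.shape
(13, 7, 7)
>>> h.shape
(7, 13, 11)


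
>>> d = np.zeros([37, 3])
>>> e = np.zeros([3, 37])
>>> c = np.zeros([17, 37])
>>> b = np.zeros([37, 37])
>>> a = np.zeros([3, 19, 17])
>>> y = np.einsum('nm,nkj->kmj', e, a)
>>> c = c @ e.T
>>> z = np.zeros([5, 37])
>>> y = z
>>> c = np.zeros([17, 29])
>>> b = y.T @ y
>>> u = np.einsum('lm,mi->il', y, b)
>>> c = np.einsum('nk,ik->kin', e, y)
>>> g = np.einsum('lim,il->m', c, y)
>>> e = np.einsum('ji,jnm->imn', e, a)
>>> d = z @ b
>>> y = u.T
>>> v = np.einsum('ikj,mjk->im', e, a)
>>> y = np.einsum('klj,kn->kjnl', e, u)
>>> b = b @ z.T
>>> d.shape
(5, 37)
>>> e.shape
(37, 17, 19)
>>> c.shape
(37, 5, 3)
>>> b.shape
(37, 5)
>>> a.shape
(3, 19, 17)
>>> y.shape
(37, 19, 5, 17)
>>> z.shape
(5, 37)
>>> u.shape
(37, 5)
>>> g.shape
(3,)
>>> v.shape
(37, 3)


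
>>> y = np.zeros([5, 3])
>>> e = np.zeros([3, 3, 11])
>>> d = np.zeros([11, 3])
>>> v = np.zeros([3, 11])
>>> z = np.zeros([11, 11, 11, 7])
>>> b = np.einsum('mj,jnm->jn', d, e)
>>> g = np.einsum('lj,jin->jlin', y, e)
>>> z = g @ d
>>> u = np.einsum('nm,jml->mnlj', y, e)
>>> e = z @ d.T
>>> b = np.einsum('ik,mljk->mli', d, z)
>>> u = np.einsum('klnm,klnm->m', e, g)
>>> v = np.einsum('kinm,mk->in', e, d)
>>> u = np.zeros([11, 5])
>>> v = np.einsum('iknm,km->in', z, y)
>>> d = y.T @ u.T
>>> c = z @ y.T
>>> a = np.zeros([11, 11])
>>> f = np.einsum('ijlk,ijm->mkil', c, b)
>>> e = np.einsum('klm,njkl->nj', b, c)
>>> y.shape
(5, 3)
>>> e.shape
(3, 5)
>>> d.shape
(3, 11)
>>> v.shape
(3, 3)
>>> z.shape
(3, 5, 3, 3)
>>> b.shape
(3, 5, 11)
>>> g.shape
(3, 5, 3, 11)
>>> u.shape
(11, 5)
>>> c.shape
(3, 5, 3, 5)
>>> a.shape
(11, 11)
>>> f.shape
(11, 5, 3, 3)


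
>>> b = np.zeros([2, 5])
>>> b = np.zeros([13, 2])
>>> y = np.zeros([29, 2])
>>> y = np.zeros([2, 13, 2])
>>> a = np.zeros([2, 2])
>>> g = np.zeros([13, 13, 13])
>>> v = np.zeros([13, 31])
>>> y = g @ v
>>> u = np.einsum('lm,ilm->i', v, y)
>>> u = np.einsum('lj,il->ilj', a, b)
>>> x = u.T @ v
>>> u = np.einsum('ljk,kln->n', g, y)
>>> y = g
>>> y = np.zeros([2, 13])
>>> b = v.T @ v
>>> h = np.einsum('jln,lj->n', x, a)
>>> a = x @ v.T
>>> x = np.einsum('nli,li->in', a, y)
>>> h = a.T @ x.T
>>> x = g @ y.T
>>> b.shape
(31, 31)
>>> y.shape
(2, 13)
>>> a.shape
(2, 2, 13)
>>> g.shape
(13, 13, 13)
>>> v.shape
(13, 31)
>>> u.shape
(31,)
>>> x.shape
(13, 13, 2)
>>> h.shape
(13, 2, 13)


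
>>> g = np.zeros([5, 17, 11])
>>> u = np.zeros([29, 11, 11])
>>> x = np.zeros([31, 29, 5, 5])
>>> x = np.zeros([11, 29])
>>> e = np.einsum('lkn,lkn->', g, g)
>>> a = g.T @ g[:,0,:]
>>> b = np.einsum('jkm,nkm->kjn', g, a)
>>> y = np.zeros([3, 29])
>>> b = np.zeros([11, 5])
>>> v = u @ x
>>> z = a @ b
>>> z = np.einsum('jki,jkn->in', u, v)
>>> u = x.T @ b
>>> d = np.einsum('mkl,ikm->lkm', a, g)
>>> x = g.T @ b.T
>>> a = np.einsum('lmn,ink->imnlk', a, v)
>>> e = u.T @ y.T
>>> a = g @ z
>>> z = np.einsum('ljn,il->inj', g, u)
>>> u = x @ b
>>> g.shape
(5, 17, 11)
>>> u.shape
(11, 17, 5)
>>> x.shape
(11, 17, 11)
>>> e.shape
(5, 3)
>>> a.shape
(5, 17, 29)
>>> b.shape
(11, 5)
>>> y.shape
(3, 29)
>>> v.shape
(29, 11, 29)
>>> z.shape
(29, 11, 17)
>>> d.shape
(11, 17, 11)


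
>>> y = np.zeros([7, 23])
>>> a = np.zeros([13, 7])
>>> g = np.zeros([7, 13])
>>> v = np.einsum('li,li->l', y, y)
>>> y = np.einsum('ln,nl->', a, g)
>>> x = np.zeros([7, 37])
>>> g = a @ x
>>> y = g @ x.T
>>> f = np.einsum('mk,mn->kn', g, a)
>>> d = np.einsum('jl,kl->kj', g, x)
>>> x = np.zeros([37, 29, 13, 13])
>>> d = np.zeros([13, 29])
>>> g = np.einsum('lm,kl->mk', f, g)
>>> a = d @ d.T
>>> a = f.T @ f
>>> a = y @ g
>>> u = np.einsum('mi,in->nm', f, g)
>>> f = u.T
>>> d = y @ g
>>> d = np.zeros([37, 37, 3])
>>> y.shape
(13, 7)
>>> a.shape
(13, 13)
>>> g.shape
(7, 13)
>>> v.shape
(7,)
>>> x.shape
(37, 29, 13, 13)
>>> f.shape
(37, 13)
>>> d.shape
(37, 37, 3)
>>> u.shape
(13, 37)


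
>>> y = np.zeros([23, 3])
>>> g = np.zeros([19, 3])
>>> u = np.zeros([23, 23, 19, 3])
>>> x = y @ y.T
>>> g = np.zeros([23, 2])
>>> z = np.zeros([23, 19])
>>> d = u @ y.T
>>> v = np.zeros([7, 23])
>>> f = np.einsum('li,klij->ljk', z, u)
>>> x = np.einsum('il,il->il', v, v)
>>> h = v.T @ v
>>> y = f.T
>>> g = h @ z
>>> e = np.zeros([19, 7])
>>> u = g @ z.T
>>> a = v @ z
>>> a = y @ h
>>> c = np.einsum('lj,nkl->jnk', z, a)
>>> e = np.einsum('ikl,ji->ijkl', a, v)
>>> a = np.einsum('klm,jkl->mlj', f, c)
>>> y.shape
(23, 3, 23)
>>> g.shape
(23, 19)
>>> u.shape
(23, 23)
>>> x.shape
(7, 23)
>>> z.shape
(23, 19)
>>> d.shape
(23, 23, 19, 23)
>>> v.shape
(7, 23)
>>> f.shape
(23, 3, 23)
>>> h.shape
(23, 23)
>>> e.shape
(23, 7, 3, 23)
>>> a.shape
(23, 3, 19)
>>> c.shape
(19, 23, 3)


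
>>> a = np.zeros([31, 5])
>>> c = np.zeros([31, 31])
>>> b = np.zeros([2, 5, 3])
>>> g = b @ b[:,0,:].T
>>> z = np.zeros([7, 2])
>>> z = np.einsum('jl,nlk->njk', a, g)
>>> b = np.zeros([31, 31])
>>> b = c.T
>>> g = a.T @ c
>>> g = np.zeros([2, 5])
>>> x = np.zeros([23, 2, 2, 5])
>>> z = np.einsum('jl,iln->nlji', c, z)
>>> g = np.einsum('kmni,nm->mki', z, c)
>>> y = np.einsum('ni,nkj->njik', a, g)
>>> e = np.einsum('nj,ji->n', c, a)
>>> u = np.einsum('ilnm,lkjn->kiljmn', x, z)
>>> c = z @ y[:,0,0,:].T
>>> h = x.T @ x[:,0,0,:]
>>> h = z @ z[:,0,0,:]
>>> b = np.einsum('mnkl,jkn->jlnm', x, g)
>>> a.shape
(31, 5)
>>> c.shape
(2, 31, 31, 31)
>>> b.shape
(31, 5, 2, 23)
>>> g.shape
(31, 2, 2)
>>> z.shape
(2, 31, 31, 2)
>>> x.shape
(23, 2, 2, 5)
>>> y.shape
(31, 2, 5, 2)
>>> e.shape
(31,)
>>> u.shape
(31, 23, 2, 31, 5, 2)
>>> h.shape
(2, 31, 31, 2)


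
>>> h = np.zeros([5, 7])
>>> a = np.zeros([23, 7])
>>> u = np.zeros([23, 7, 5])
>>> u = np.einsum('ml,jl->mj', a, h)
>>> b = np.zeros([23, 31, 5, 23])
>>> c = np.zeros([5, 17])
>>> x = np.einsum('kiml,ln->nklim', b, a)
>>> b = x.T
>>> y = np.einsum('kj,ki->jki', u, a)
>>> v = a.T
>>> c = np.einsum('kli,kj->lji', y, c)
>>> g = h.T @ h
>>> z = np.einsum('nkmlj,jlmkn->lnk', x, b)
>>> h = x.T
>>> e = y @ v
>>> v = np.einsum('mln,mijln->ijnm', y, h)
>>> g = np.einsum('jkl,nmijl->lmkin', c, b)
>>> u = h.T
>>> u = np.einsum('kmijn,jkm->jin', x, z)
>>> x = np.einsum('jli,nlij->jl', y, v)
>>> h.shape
(5, 31, 23, 23, 7)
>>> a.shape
(23, 7)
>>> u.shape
(31, 23, 5)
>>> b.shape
(5, 31, 23, 23, 7)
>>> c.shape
(23, 17, 7)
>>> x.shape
(5, 23)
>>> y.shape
(5, 23, 7)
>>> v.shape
(31, 23, 7, 5)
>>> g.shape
(7, 31, 17, 23, 5)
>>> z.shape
(31, 7, 23)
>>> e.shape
(5, 23, 23)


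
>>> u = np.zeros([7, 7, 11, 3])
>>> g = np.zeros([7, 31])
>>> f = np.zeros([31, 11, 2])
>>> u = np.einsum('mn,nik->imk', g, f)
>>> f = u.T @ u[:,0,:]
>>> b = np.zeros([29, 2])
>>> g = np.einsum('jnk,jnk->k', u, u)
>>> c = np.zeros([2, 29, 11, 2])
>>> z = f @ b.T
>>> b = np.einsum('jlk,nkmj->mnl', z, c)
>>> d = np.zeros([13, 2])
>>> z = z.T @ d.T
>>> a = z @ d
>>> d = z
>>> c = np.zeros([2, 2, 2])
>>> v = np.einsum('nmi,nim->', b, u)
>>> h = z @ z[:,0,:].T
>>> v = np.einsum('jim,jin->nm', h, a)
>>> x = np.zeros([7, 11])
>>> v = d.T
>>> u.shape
(11, 7, 2)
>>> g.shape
(2,)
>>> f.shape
(2, 7, 2)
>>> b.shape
(11, 2, 7)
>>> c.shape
(2, 2, 2)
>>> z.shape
(29, 7, 13)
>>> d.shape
(29, 7, 13)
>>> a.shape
(29, 7, 2)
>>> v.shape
(13, 7, 29)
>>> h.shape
(29, 7, 29)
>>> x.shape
(7, 11)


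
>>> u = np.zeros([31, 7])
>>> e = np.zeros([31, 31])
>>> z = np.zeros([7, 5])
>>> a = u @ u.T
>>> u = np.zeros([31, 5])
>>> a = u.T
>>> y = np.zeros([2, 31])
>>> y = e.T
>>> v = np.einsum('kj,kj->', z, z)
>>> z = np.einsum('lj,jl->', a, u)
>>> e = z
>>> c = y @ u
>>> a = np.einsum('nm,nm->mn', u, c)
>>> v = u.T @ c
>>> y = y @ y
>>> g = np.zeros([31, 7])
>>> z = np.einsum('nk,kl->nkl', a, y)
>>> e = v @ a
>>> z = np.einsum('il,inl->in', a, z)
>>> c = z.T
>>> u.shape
(31, 5)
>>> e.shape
(5, 31)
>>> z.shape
(5, 31)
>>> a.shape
(5, 31)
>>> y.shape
(31, 31)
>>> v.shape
(5, 5)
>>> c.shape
(31, 5)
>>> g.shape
(31, 7)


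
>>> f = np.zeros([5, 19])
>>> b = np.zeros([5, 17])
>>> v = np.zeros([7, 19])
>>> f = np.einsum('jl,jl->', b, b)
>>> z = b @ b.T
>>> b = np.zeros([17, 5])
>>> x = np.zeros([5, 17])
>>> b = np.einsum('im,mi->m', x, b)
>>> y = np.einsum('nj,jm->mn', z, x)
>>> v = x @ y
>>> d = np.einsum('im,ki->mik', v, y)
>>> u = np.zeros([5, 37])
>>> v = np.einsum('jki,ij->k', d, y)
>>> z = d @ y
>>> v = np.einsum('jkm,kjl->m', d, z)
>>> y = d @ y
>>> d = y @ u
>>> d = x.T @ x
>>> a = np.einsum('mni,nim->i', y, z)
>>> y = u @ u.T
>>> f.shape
()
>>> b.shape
(17,)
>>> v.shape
(17,)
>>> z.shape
(5, 5, 5)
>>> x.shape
(5, 17)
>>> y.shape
(5, 5)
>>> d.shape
(17, 17)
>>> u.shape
(5, 37)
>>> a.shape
(5,)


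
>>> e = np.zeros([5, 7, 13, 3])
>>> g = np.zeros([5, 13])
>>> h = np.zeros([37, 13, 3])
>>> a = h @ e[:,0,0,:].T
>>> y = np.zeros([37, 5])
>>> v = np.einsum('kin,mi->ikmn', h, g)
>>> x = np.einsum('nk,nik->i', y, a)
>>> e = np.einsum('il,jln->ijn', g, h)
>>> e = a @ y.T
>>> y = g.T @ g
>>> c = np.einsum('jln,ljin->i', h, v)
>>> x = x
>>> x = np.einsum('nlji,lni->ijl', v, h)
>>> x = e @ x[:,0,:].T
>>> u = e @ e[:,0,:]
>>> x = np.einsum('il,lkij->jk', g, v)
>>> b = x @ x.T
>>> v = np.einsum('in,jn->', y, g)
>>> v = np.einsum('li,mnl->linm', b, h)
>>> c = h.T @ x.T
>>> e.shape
(37, 13, 37)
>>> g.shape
(5, 13)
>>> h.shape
(37, 13, 3)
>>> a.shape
(37, 13, 5)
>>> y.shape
(13, 13)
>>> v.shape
(3, 3, 13, 37)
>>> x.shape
(3, 37)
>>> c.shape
(3, 13, 3)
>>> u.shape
(37, 13, 37)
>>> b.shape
(3, 3)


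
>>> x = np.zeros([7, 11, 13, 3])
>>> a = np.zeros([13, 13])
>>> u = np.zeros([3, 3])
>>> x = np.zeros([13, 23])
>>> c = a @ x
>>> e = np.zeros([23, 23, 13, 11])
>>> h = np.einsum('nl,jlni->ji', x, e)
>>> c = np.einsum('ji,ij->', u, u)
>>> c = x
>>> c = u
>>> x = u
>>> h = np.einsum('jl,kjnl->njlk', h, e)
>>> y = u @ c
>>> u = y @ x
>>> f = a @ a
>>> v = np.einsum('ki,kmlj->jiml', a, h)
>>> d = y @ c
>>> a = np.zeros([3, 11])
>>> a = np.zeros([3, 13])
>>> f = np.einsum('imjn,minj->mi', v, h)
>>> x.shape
(3, 3)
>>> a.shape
(3, 13)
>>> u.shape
(3, 3)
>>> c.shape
(3, 3)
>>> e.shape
(23, 23, 13, 11)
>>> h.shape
(13, 23, 11, 23)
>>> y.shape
(3, 3)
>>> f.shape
(13, 23)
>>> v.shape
(23, 13, 23, 11)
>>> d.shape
(3, 3)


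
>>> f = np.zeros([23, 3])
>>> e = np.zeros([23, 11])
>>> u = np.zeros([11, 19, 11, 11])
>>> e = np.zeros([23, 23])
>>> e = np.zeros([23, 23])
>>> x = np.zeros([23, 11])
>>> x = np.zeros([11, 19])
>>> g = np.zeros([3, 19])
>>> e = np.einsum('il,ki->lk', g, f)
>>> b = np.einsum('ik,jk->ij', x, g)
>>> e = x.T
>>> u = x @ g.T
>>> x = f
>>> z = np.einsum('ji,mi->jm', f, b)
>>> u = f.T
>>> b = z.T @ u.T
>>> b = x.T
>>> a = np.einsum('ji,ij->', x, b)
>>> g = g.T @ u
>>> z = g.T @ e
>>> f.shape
(23, 3)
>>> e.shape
(19, 11)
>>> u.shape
(3, 23)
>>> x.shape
(23, 3)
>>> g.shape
(19, 23)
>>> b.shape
(3, 23)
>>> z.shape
(23, 11)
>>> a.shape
()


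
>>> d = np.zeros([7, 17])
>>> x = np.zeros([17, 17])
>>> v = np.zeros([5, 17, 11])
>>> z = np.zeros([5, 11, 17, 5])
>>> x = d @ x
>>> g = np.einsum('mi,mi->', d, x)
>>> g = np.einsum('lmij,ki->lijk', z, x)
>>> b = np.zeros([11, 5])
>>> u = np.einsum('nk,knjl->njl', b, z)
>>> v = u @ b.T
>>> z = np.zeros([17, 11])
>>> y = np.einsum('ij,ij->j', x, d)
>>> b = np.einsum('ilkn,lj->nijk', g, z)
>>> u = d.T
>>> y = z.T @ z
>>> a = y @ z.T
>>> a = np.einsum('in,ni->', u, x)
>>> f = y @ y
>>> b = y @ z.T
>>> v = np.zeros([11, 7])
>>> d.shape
(7, 17)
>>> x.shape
(7, 17)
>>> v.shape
(11, 7)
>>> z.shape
(17, 11)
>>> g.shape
(5, 17, 5, 7)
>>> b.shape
(11, 17)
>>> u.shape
(17, 7)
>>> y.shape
(11, 11)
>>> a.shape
()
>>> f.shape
(11, 11)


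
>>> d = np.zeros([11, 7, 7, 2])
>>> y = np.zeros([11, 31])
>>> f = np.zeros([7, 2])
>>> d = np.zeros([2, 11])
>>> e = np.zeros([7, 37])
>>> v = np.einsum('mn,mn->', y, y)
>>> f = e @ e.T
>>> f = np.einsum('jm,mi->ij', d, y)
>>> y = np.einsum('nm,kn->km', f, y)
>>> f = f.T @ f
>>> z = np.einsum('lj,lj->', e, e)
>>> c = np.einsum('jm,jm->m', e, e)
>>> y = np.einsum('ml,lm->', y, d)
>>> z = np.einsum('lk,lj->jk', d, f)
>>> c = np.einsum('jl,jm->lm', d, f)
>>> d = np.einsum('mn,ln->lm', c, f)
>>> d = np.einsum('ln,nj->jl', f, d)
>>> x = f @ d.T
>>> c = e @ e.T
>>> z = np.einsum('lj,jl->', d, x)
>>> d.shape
(11, 2)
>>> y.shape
()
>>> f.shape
(2, 2)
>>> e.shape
(7, 37)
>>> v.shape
()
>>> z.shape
()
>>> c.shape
(7, 7)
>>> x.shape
(2, 11)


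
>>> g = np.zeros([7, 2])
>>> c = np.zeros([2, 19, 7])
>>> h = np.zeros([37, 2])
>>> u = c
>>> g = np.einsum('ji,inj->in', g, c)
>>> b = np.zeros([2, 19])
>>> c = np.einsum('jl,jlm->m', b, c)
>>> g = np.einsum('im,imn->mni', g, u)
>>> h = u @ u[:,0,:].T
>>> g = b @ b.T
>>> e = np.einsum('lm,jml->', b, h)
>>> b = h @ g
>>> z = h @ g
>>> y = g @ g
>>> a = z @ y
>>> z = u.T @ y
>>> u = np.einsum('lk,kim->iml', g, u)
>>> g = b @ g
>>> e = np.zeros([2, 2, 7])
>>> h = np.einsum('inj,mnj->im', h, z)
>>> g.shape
(2, 19, 2)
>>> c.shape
(7,)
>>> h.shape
(2, 7)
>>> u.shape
(19, 7, 2)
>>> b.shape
(2, 19, 2)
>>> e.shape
(2, 2, 7)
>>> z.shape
(7, 19, 2)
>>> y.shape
(2, 2)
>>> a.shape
(2, 19, 2)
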